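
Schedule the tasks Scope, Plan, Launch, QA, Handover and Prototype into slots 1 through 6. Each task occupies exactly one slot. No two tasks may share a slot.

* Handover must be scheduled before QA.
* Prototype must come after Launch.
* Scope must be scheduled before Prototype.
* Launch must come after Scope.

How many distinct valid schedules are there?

60

Splitting on Scope: it can be 1 (30), 2 (18), 3 (9), 4 (3). Listing each branch's schedules as (Plan, Launch, QA, Handover, Prototype):
Scope=1: (2,3,5,4,6) (2,3,6,4,5) (2,3,6,5,4) (2,4,5,3,6) (2,4,6,3,5) (2,5,4,3,6) (3,2,5,4,6) (3,2,6,4,5) (3,2,6,5,4) (3,4,5,2,6) (3,4,6,2,5) (3,5,4,2,6) (4,2,5,3,6) (4,2,6,3,5) (4,2,6,5,3) (4,3,5,2,6) (4,3,6,2,5) (4,5,3,2,6) (5,2,4,3,6) (5,2,6,3,4) (5,2,6,4,3) (5,3,4,2,6) (5,3,6,2,4) (5,4,3,2,6) (6,2,4,3,5) (6,2,5,3,4) (6,2,5,4,3) (6,3,4,2,5) (6,3,5,2,4) (6,4,3,2,5) — 30.
Scope=2: (1,3,5,4,6) (1,3,6,4,5) (1,3,6,5,4) (1,4,5,3,6) (1,4,6,3,5) (1,5,4,3,6) (3,4,5,1,6) (3,4,6,1,5) (3,5,4,1,6) (4,3,5,1,6) (4,3,6,1,5) (4,5,3,1,6) (5,3,4,1,6) (5,3,6,1,4) (5,4,3,1,6) (6,3,4,1,5) (6,3,5,1,4) (6,4,3,1,5) — 18.
Scope=3: (1,4,5,2,6) (1,4,6,2,5) (1,5,4,2,6) (2,4,5,1,6) (2,4,6,1,5) (2,5,4,1,6) (4,5,2,1,6) (5,4,2,1,6) (6,4,2,1,5) — 9.
Scope=4: (1,5,3,2,6) (2,5,3,1,6) (3,5,2,1,6) — 3.
Summing: 30 + 18 + 9 + 3 = 60.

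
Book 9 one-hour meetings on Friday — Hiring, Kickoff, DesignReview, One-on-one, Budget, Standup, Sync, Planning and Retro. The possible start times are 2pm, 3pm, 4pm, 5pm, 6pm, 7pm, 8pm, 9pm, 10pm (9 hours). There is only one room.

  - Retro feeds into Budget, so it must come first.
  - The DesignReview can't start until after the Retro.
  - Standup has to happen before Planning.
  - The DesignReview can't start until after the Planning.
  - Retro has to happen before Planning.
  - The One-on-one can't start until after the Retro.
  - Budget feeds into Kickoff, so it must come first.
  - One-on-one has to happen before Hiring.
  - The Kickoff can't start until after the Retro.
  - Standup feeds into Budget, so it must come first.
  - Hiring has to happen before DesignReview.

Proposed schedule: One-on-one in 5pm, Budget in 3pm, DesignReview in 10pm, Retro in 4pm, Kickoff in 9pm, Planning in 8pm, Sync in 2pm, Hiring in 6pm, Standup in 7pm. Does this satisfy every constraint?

Standup feeds into Budget, so it must come first — violated.
Standup has to happen before Planning — holds.
There is only one room — holds.
The Kickoff can't start until after the Retro — holds.
Hiring has to happen before DesignReview — holds.
The DesignReview can't start until after the Planning — holds.
One-on-one has to happen before Hiring — holds.
The DesignReview can't start until after the Retro — holds.
The One-on-one can't start until after the Retro — holds.
Budget feeds into Kickoff, so it must come first — holds.
Retro has to happen before Planning — holds.
Retro feeds into Budget, so it must come first — violated.

Invalid. Standup feeds into Budget, so it must come first.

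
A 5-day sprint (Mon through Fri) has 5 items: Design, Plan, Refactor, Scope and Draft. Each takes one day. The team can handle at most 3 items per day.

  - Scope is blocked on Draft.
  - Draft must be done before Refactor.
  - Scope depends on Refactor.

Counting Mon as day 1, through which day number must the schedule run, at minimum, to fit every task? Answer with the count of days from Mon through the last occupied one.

The precedence chain requires at least 3 distinct days.
With at most 3 per day and 5 tasks, at least 2 days are needed.
3 works (last occupied day: Wed): for example Refactor=Tue; Plan=Mon; Draft=Mon; Design=Mon; Scope=Wed.

3 days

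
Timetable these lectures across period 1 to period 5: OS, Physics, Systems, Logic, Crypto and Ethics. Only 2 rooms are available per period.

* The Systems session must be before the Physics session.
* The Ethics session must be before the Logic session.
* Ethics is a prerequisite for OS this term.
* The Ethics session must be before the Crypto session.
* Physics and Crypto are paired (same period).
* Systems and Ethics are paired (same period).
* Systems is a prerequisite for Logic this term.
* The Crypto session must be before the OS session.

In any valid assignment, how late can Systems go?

period 3

Downstream work caps Systems at period 3.
Systems at period 3 is achievable: Physics -> period 4, Systems -> period 3, Ethics -> period 3, OS -> period 5, Logic -> period 5, Crypto -> period 4.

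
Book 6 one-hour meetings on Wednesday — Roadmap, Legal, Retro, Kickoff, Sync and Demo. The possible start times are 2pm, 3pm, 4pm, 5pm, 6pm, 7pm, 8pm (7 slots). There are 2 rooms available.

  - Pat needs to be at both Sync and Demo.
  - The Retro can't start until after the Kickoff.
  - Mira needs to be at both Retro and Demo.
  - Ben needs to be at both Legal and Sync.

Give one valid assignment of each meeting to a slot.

Roadmap in 2pm, Sync in 4pm, Legal in 3pm, Retro in 3pm, Demo in 5pm, Kickoff in 2pm

Checking: Kickoff(2pm) before Retro(3pm); Legal(3pm) != Sync(4pm); Sync(4pm) != Demo(5pm); Retro(3pm) != Demo(5pm); max 2 per slot (cap 2).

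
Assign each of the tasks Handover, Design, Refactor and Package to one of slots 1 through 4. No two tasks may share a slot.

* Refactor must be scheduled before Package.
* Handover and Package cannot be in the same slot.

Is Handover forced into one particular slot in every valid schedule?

Handover can be 1 (e.g. Package=3; Refactor=2; Design=4; Handover=1) or 2 (e.g. Refactor=1, Package=3, Design=4, Handover=2).

No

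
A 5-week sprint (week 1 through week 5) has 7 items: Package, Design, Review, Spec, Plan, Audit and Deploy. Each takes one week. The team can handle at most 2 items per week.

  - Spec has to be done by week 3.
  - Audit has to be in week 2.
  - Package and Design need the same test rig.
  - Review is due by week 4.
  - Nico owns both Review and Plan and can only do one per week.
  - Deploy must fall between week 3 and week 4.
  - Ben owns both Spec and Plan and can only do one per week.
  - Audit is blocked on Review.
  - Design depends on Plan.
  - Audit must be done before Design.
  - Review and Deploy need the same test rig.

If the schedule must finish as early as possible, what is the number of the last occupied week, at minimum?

The precedence chain requires at least 3 distinct weeks.
With at most 2 per week and 7 work items, at least 4 weeks are needed.
4 works (last occupied week: week 4): for example Design in week 3, Package in week 4, Plan in week 2, Spec in week 1, Review in week 1, Deploy in week 3, Audit in week 2.

4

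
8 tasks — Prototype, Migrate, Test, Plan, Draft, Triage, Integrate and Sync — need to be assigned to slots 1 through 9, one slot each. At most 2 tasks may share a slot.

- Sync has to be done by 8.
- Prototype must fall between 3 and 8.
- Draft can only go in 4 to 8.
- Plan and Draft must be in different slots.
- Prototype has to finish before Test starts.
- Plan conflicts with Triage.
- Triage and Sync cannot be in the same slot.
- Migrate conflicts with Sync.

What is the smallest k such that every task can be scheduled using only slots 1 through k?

4 slots

The precedence chain requires at least 2 distinct slots.
With at most 2 per slot and 8 tasks, at least 4 slots are needed.
Draft can't be placed before 4, so the schedule must run through at least slot 4.
4 works (last occupied slot: 4): for example Triage -> 2, Prototype -> 3, Plan -> 1, Sync -> 3, Integrate -> 2, Migrate -> 1, Test -> 4, Draft -> 4.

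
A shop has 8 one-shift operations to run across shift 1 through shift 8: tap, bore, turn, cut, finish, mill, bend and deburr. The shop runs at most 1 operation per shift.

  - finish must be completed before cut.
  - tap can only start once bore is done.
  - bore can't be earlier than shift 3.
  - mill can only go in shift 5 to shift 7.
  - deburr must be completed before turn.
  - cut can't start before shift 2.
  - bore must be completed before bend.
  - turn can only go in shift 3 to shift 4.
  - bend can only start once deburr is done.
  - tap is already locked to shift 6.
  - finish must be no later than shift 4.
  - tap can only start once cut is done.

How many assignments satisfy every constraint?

Splitting on bore: it can be shift 3 (2), shift 4 (2), shift 5 (5). Listing each branch's schedules as (tap, turn, cut, finish, mill, bend, deburr) by shift number:
bore=shift 3: (6,4,5,1,7,8,2) (6,4,5,2,7,8,1) — 2.
bore=shift 4: (6,3,5,1,7,8,2) (6,3,5,2,7,8,1) — 2.
bore=shift 5: (6,3,4,1,7,8,2) (6,3,4,2,7,8,1) (6,4,2,1,7,8,3) (6,4,3,1,7,8,2) (6,4,3,2,7,8,1) — 5.
Summing: 2 + 2 + 5 = 9.

9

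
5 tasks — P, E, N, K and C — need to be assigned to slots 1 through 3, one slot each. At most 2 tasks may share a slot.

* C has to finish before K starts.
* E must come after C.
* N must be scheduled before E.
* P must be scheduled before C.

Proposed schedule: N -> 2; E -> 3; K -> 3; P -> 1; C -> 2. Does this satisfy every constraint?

N must be scheduled before E — holds.
C has to finish before K starts — holds.
At most 2 tasks may share a slot — holds.
P must be scheduled before C — holds.
E must come after C — holds.

Yes, all constraints hold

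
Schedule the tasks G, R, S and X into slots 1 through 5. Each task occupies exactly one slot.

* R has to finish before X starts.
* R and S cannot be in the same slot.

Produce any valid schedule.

S=2, R=1, X=2, G=1

Checking: R(1) before X(2); R(1) != S(2).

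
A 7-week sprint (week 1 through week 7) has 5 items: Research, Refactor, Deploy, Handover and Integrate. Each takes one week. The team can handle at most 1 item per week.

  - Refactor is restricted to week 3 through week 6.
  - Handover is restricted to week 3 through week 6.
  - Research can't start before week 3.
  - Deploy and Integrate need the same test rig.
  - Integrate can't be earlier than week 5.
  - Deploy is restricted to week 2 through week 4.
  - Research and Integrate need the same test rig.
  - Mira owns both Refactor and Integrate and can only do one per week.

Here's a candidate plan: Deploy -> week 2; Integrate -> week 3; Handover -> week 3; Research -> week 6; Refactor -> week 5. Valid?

No. Integrate can't be earlier than week 5 is not satisfied.

Refactor is restricted to week 3 through week 6 — holds.
Integrate can't be earlier than week 5 — violated.
Deploy and Integrate need the same test rig — holds.
Handover is restricted to week 3 through week 6 — holds.
The team can handle at most 1 item per week — violated.
Research can't start before week 3 — holds.
Deploy is restricted to week 2 through week 4 — holds.
Mira owns both Refactor and Integrate and can only do one per week — holds.
Research and Integrate need the same test rig — holds.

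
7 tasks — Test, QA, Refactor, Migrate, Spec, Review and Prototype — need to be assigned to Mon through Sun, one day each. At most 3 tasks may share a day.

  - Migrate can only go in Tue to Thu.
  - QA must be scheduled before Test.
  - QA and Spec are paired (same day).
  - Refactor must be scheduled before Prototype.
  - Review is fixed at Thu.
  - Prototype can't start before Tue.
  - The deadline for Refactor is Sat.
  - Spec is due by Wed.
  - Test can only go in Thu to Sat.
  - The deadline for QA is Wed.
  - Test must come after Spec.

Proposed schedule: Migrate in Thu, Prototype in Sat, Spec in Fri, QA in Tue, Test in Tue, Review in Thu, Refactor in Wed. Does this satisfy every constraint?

No — it violates: Test must come after Spec

Test can only go in Thu to Sat — violated.
Refactor must be scheduled before Prototype — holds.
The deadline for Refactor is Sat — holds.
Review is fixed at Thu — holds.
QA must be scheduled before Test — violated.
At most 3 tasks may share a day — holds.
Spec is due by Wed — violated.
The deadline for QA is Wed — holds.
Test must come after Spec — violated.
Prototype can't start before Tue — holds.
QA and Spec are paired (same day) — violated.
Migrate can only go in Tue to Thu — holds.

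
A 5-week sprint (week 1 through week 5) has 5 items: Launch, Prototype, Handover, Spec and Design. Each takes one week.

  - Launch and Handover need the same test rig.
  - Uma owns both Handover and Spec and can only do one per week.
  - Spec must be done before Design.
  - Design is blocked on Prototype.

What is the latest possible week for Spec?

Downstream work caps Spec at week 4.
Spec at week 4 is achievable: Spec=week 4; Handover=week 2; Prototype=week 1; Design=week 5; Launch=week 1.

week 4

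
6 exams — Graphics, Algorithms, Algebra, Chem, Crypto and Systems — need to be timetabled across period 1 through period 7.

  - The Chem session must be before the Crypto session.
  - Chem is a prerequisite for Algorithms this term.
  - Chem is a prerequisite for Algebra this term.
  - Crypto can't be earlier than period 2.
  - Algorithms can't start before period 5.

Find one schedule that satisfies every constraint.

Crypto in period 2, Algebra in period 2, Algorithms in period 5, Chem in period 1, Systems in period 1, Graphics in period 1

Checking: Chem(period 1) before Algebra(period 2); Chem(period 1) before Crypto(period 2); Chem(period 1) before Algorithms(period 5); Algorithms=period 5 in [period 5,period 7]; Crypto=period 2 in [period 2,period 7].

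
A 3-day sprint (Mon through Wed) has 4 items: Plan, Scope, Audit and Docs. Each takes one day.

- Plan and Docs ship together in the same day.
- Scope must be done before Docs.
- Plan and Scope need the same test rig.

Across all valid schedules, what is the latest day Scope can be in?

Downstream work caps Scope at Tue.
Scope at Tue is achievable: Plan -> Wed, Docs -> Wed, Scope -> Tue, Audit -> Mon.

Tue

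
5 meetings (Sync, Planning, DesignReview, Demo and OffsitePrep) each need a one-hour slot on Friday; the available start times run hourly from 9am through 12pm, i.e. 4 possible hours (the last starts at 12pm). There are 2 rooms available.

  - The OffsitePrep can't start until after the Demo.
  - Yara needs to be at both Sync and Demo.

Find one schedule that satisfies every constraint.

OffsitePrep in 10am; Demo in 9am; Sync in 10am; Planning in 9am; DesignReview in 11am

Checking: Demo(9am) before OffsitePrep(10am); Sync(10am) != Demo(9am); max 2 per hour (cap 2).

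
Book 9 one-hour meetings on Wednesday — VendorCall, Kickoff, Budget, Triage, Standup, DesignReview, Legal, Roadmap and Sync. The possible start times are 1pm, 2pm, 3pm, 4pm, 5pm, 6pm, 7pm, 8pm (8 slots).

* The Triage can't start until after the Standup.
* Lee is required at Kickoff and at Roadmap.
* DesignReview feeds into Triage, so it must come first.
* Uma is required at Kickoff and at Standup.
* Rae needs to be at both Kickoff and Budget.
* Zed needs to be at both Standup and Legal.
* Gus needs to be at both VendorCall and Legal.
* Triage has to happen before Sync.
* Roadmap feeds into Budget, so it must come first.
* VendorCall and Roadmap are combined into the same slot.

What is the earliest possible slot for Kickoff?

Kickoff at 1pm is achievable: Kickoff=1pm; VendorCall=2pm; Triage=3pm; DesignReview=1pm; Roadmap=2pm; Sync=4pm; Standup=2pm; Legal=1pm; Budget=3pm.

1pm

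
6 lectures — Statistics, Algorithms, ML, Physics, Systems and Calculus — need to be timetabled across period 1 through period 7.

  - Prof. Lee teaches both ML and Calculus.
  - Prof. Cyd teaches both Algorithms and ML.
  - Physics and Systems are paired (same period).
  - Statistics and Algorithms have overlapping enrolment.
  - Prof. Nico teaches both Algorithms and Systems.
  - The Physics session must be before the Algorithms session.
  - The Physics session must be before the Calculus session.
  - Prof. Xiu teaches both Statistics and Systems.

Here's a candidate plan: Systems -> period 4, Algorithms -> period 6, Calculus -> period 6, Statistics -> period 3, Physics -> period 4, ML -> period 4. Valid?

Yes

Prof. Nico teaches both Algorithms and Systems — holds.
Physics and Systems are paired (same period) — holds.
Prof. Xiu teaches both Statistics and Systems — holds.
Statistics and Algorithms have overlapping enrolment — holds.
The Physics session must be before the Calculus session — holds.
The Physics session must be before the Algorithms session — holds.
Prof. Cyd teaches both Algorithms and ML — holds.
Prof. Lee teaches both ML and Calculus — holds.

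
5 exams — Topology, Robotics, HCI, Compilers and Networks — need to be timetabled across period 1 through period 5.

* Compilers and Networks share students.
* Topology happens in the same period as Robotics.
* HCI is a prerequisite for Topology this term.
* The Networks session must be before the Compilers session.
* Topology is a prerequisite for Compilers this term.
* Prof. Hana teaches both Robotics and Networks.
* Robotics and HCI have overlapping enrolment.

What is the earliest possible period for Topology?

Precedence pushes Topology to at least period 2; downstream work caps Topology at period 4.
Topology at period 2 is achievable: HCI=period 1; Compilers=period 3; Robotics=period 2; Networks=period 1; Topology=period 2.

period 2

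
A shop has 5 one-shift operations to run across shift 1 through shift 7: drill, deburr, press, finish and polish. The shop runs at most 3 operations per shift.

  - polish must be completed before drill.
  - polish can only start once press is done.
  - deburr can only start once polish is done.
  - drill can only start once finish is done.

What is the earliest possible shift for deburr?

shift 3

Precedence pushes deburr to at least shift 3.
deburr at shift 3 is achievable: drill -> shift 3, polish -> shift 2, press -> shift 1, deburr -> shift 3, finish -> shift 1.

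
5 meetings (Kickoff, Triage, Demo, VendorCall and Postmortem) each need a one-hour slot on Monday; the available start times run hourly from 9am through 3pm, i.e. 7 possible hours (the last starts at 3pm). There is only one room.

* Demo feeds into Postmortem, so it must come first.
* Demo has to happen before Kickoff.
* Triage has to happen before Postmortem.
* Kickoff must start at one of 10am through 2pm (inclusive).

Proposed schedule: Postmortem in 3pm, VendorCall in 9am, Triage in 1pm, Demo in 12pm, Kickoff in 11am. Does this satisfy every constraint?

Kickoff must start at one of 10am through 2pm (inclusive) — holds.
Demo feeds into Postmortem, so it must come first — holds.
Demo has to happen before Kickoff — violated.
Triage has to happen before Postmortem — holds.
There is only one room — holds.

Invalid. Demo has to happen before Kickoff.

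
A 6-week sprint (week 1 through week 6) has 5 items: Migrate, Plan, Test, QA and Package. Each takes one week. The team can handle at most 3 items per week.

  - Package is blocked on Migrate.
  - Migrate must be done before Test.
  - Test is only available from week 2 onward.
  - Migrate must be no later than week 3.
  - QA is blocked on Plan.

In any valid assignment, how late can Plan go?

week 5

Downstream work caps Plan at week 5.
Plan at week 5 is achievable: QA -> week 6; Plan -> week 5; Package -> week 2; Test -> week 2; Migrate -> week 1.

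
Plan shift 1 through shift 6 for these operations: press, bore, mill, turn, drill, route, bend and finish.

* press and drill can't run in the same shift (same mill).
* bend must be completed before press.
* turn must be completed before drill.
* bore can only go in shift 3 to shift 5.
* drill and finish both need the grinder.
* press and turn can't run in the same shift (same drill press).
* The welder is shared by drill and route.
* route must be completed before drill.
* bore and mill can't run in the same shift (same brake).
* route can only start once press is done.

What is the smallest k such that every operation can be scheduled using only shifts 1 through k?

The precedence chain requires at least 4 distinct shifts.
4 works (last occupied shift: shift 4): for example route=shift 3, bend=shift 1, drill=shift 4, turn=shift 1, bore=shift 3, finish=shift 1, press=shift 2, mill=shift 1.

4 shifts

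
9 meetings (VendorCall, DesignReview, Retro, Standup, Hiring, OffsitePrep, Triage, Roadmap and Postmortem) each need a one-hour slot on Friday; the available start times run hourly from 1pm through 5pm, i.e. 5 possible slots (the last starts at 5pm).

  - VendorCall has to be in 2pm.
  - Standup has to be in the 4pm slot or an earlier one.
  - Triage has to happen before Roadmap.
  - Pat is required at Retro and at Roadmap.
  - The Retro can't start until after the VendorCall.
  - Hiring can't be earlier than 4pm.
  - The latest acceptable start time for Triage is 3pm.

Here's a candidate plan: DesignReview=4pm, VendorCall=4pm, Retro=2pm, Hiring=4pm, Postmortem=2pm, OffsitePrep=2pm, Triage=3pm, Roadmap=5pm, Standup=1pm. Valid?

Pat is required at Retro and at Roadmap — holds.
The latest acceptable start time for Triage is 3pm — holds.
The Retro can't start until after the VendorCall — violated.
Hiring can't be earlier than 4pm — holds.
VendorCall has to be in 2pm — violated.
Standup has to be in the 4pm slot or an earlier one — holds.
Triage has to happen before Roadmap — holds.

Invalid. The Retro can't start until after the VendorCall.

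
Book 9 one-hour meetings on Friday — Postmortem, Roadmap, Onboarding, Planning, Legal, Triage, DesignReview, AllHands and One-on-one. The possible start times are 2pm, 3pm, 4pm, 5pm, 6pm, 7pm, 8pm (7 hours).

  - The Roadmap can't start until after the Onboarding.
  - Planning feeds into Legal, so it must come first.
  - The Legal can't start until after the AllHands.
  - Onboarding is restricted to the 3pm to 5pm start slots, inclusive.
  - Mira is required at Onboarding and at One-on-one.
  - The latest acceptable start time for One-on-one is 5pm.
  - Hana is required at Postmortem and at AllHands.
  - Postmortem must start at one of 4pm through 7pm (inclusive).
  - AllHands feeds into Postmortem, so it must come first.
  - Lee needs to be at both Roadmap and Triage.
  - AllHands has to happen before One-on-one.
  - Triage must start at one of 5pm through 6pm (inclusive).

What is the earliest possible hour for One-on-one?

Precedence pushes One-on-one to at least 3pm; One-on-one's own window allows nothing later than 5pm.
One-on-one at 3pm is achievable: AllHands -> 2pm; Postmortem -> 4pm; DesignReview -> 2pm; Legal -> 3pm; Triage -> 5pm; Roadmap -> 6pm; Onboarding -> 4pm; Planning -> 2pm; One-on-one -> 3pm.

3pm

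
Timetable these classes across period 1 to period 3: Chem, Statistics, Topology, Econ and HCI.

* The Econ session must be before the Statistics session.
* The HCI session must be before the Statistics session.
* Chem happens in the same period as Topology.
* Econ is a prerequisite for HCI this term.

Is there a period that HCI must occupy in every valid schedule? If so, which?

period 2

Precedence pushes HCI to at least period 2; downstream work caps HCI at period 2.
So HCI is pinned to period 2.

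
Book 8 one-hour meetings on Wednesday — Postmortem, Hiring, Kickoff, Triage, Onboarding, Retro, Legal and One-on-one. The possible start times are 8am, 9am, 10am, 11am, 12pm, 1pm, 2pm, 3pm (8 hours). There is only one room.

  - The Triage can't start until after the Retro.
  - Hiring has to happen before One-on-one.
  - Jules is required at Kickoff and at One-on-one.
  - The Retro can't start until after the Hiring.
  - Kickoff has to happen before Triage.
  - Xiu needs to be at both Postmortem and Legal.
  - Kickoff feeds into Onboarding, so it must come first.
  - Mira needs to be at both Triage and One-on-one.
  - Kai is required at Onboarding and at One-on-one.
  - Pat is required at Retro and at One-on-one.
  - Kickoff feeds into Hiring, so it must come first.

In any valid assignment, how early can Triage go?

Precedence pushes Triage to at least 11am.
Triage at 11am is achievable: Retro in 10am, One-on-one in 1pm, Hiring in 9am, Triage in 11am, Legal in 3pm, Kickoff in 8am, Postmortem in 2pm, Onboarding in 12pm.

11am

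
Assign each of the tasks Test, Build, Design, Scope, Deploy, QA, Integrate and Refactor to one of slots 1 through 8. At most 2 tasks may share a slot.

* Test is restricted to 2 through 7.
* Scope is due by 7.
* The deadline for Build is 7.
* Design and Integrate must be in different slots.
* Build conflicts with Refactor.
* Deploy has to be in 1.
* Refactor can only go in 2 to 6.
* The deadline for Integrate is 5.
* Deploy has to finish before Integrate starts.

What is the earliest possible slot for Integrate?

Precedence pushes Integrate to at least 2; Integrate's own window allows nothing later than 5.
Integrate at 2 is achievable: Test in 3, QA in 4, Refactor in 2, Build in 1, Scope in 3, Design in 4, Integrate in 2, Deploy in 1.

2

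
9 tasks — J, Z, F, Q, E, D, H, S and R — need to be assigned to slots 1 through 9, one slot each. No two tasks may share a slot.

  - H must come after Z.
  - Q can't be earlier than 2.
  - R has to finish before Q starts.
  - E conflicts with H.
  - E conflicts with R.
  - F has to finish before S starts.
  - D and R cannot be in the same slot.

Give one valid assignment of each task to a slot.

F -> 4; H -> 5; E -> 8; Z -> 3; R -> 1; Q -> 2; D -> 9; J -> 7; S -> 6

Checking: R(1) before Q(2); F(4) before S(6); Z(3) before H(5); E(8) != H(5); D(9) != R(1); E(8) != R(1); Q=2 in [2,9]; max 1 per slot (cap 1).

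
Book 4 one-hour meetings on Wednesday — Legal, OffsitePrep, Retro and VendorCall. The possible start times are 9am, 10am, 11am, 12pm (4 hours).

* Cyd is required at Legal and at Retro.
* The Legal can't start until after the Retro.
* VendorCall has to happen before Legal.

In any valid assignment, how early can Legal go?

Precedence pushes Legal to at least 10am.
Legal at 10am is achievable: OffsitePrep=9am; VendorCall=9am; Legal=10am; Retro=9am.

10am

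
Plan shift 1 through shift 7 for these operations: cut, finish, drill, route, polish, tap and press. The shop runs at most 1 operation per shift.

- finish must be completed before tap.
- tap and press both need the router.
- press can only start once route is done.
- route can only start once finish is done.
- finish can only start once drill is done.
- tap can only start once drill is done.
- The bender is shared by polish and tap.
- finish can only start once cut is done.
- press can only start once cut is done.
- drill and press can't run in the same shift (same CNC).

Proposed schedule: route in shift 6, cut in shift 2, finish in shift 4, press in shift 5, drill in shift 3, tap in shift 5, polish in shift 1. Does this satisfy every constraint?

Invalid. tap and press both need the router.

tap can only start once drill is done — holds.
The bender is shared by polish and tap — holds.
finish must be completed before tap — holds.
The shop runs at most 1 operation per shift — violated.
press can only start once cut is done — holds.
route can only start once finish is done — holds.
press can only start once route is done — violated.
drill and press can't run in the same shift (same CNC) — holds.
tap and press both need the router — violated.
finish can only start once cut is done — holds.
finish can only start once drill is done — holds.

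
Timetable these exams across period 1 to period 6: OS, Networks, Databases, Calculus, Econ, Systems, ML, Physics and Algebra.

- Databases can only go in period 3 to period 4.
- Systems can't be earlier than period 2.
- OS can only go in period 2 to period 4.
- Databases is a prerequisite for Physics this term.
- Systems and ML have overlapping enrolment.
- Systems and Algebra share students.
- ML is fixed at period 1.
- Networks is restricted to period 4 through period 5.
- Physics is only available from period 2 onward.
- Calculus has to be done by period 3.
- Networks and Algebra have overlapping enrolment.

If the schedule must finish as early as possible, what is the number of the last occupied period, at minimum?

period 4

The precedence chain requires at least 2 distinct periods.
Networks can't be placed before period 4, so the schedule must run through at least period 4.
4 works (last occupied period: period 4): for example Econ -> period 1, Calculus -> period 1, ML -> period 1, Algebra -> period 1, Physics -> period 4, Networks -> period 4, OS -> period 2, Databases -> period 3, Systems -> period 2.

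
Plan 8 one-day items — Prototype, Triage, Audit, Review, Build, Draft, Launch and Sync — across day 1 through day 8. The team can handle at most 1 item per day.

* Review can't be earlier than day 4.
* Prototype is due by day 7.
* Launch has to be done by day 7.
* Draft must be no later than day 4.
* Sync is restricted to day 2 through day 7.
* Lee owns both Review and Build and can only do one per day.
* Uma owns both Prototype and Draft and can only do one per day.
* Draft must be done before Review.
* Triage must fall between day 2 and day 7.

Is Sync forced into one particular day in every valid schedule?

Sync can be day 2 (e.g. Build in day 8, Prototype in day 5, Audit in day 7, Triage in day 3, Launch in day 6, Review in day 4, Sync in day 2, Draft in day 1) or day 3 (e.g. Audit in day 7; Prototype in day 5; Draft in day 1; Triage in day 2; Review in day 4; Build in day 8; Launch in day 6; Sync in day 3).

No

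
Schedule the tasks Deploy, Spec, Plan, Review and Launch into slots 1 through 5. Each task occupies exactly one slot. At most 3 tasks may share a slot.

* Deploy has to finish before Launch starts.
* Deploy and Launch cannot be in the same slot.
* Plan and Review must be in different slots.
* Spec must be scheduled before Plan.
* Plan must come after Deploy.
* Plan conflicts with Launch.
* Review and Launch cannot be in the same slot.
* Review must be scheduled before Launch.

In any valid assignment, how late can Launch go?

Precedence pushes Launch to at least 2.
Launch at 5 is achievable: Spec -> 1; Plan -> 2; Launch -> 5; Deploy -> 1; Review -> 1.

5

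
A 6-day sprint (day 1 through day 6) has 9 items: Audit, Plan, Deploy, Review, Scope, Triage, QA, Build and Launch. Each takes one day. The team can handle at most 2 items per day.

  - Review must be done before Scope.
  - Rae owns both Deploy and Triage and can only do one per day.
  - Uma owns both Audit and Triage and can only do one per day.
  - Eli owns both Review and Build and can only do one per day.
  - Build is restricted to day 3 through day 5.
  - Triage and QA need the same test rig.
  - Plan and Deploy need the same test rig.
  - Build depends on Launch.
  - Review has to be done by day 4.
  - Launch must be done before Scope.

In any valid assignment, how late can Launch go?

Downstream work caps Launch at day 4.
Launch at day 4 is achievable: Plan in day 2; QA in day 3; Build in day 5; Scope in day 5; Launch in day 4; Review in day 1; Deploy in day 3; Audit in day 1; Triage in day 2.

day 4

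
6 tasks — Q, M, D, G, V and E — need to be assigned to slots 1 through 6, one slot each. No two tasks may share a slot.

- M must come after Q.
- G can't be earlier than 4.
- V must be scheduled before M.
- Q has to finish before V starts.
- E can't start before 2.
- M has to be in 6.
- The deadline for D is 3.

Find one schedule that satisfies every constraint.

Q=3; V=5; D=1; E=2; M=6; G=4

Checking: Q(3) before V(5); V(5) before M(6); Q(3) before M(6); E=2 in [2,6]; D=1 in [1,3]; G=4 in [4,6]; M=6 in [6,6]; max 1 per slot (cap 1).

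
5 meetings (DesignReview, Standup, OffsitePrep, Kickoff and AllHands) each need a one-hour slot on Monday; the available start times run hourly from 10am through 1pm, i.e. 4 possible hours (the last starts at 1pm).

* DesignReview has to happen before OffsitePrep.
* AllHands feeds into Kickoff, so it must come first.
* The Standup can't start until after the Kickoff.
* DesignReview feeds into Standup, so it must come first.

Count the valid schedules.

Splitting on DesignReview: it can be 10am (12), 11am (8), 12pm (3). Listing each branch's schedules as (Standup, OffsitePrep, Kickoff, AllHands):
DesignReview=10am: (12pm,11am,11am,10am) (12pm,12pm,11am,10am) (12pm,1pm,11am,10am) (1pm,11am,11am,10am) (1pm,11am,12pm,10am) (1pm,11am,12pm,11am) (1pm,12pm,11am,10am) (1pm,12pm,12pm,10am) (1pm,12pm,12pm,11am) (1pm,1pm,11am,10am) (1pm,1pm,12pm,10am) (1pm,1pm,12pm,11am) — 12.
DesignReview=11am: (12pm,12pm,11am,10am) (12pm,1pm,11am,10am) (1pm,12pm,11am,10am) (1pm,12pm,12pm,10am) (1pm,12pm,12pm,11am) (1pm,1pm,11am,10am) (1pm,1pm,12pm,10am) (1pm,1pm,12pm,11am) — 8.
DesignReview=12pm: (1pm,1pm,11am,10am) (1pm,1pm,12pm,10am) (1pm,1pm,12pm,11am) — 3.
Summing: 12 + 8 + 3 = 23.

23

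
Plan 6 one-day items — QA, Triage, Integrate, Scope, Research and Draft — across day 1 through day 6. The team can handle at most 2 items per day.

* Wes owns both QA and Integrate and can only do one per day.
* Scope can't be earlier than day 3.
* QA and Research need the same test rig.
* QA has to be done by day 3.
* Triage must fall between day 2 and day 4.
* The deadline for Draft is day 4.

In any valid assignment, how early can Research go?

Research at day 1 is achievable: QA in day 2, Draft in day 1, Triage in day 2, Research in day 1, Integrate in day 3, Scope in day 3.

day 1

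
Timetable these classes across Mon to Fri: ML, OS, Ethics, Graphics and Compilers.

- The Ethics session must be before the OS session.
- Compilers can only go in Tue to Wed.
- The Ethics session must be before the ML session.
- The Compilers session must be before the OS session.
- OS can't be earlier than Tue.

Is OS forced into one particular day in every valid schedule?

No

OS can be Wed (e.g. Compilers -> Tue; ML -> Tue; Ethics -> Mon; Graphics -> Mon; OS -> Wed) or Thu (e.g. OS=Thu; Compilers=Tue; ML=Tue; Graphics=Mon; Ethics=Mon).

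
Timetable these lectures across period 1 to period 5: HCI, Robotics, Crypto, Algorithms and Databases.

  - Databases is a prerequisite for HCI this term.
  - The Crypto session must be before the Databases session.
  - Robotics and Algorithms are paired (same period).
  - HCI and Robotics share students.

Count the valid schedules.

40

Splitting on HCI: it can be period 3 (4), period 4 (12), period 5 (24). Listing each branch's schedules as (Robotics, Crypto, Algorithms, Databases) by period number:
HCI=period 3: (1,1,1,2) (2,1,2,2) (4,1,4,2) (5,1,5,2) — 4.
HCI=period 4: (1,1,1,2) (1,1,1,3) (1,2,1,3) (2,1,2,2) (2,1,2,3) (2,2,2,3) (3,1,3,2) (3,1,3,3) (3,2,3,3) (5,1,5,2) (5,1,5,3) (5,2,5,3) — 12.
HCI=period 5: (1,1,1,2) (1,1,1,3) (1,1,1,4) (1,2,1,3) (1,2,1,4) (1,3,1,4) (2,1,2,2) (2,1,2,3) (2,1,2,4) (2,2,2,3) (2,2,2,4) (2,3,2,4) (3,1,3,2) (3,1,3,3) (3,1,3,4) (3,2,3,3) (3,2,3,4) (3,3,3,4) (4,1,4,2) (4,1,4,3) (4,1,4,4) (4,2,4,3) (4,2,4,4) (4,3,4,4) — 24.
Summing: 4 + 12 + 24 = 40.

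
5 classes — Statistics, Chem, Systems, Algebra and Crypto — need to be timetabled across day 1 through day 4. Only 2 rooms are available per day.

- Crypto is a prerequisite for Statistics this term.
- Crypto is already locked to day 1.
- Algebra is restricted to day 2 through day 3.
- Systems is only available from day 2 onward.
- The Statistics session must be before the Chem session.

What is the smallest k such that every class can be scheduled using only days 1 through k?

The precedence chain requires at least 3 distinct days.
With at most 2 per day and 5 classes, at least 3 days are needed.
3 works (last occupied day: day 3): for example Chem in day 3, Algebra in day 3, Crypto in day 1, Statistics in day 2, Systems in day 2.

3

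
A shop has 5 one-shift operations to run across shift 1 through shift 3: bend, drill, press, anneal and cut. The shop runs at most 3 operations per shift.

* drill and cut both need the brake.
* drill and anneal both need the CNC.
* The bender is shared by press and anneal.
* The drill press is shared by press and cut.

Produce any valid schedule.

drill -> shift 1; bend -> shift 1; press -> shift 1; anneal -> shift 2; cut -> shift 2

Checking: press(shift 1) != cut(shift 2); drill(shift 1) != cut(shift 2); press(shift 1) != anneal(shift 2); drill(shift 1) != anneal(shift 2); max 3 per shift (cap 3).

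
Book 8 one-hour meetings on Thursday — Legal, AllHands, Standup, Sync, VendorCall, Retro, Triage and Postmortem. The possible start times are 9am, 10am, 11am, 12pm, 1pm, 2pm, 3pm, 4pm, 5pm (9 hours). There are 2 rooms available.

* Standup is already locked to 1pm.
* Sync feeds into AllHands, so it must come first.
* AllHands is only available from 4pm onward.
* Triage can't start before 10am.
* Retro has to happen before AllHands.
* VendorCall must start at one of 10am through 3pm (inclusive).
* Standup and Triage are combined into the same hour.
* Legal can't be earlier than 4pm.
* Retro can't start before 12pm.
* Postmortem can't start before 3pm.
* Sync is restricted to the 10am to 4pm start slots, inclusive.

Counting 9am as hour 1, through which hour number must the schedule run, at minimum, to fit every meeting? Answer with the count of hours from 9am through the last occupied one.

8 hours

The precedence chain requires at least 2 distinct hours.
With at most 2 per hour and 8 meetings, at least 4 hours are needed.
Legal can't be placed before 4pm — that is hour 8 counting from 9am — so the schedule must run through at least 8 hours.
8 works (last occupied hour: 4pm): for example Legal=4pm; Sync=10am; VendorCall=10am; Triage=1pm; Standup=1pm; AllHands=4pm; Retro=12pm; Postmortem=3pm.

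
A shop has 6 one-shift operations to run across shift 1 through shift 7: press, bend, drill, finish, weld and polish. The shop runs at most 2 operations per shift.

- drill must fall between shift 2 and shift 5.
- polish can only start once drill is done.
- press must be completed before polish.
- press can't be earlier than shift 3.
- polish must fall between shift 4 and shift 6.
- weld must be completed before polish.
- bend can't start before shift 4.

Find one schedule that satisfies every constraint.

finish in shift 1; press in shift 3; polish in shift 4; drill in shift 2; weld in shift 1; bend in shift 4

Checking: weld(shift 1) before polish(shift 4); drill(shift 2) before polish(shift 4); press(shift 3) before polish(shift 4); press=shift 3 in [shift 3,shift 7]; bend=shift 4 in [shift 4,shift 7]; drill=shift 2 in [shift 2,shift 5]; polish=shift 4 in [shift 4,shift 6]; max 2 per shift (cap 2).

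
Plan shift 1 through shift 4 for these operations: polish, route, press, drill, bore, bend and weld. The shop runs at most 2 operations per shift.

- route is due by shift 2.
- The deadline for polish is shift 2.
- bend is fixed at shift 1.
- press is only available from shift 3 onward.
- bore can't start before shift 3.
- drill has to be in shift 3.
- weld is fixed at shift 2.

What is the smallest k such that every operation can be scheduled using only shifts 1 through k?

With at most 2 per shift and 7 operations, at least 4 shifts are needed.
press can't be placed before shift 3, so the schedule must run through at least shift 3.
4 works (last occupied shift: shift 4): for example bore in shift 4, drill in shift 3, polish in shift 1, route in shift 2, bend in shift 1, weld in shift 2, press in shift 3.

4 shifts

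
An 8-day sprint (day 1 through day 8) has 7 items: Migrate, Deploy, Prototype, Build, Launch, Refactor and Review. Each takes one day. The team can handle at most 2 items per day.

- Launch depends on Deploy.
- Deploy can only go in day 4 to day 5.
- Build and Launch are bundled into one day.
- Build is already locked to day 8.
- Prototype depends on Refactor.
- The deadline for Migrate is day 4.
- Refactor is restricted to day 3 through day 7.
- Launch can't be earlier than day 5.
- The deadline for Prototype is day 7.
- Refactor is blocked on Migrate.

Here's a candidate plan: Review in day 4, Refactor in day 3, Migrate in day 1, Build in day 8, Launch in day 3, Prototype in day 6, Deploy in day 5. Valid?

Launch can't be earlier than day 5 — violated.
The deadline for Prototype is day 7 — holds.
Refactor is blocked on Migrate — holds.
The deadline for Migrate is day 4 — holds.
Refactor is restricted to day 3 through day 7 — holds.
Build is already locked to day 8 — holds.
Launch depends on Deploy — violated.
Deploy can only go in day 4 to day 5 — holds.
The team can handle at most 2 items per day — holds.
Build and Launch are bundled into one day — violated.
Prototype depends on Refactor — holds.

No — it violates: Build and Launch are bundled into one day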